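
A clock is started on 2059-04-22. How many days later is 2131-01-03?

26188

Day-of-year of April 22, 2059: 112.
Day-of-year of January 3, 2131: 3.
2059 has 365 days, so 365 − 112 = 253 days remain in 2059.
Full years 2060–2130: 54 common + 17 leap = 54×365 + 17×366 = 25932 days.
Total: 253 + 25932 + 3 = 26188 days.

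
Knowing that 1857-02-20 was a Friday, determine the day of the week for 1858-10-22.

Friday

February 20, 1857 → February 20, 1858: 365 days.
February 1858: 28 − 20 = 8 days remain (1858 is not a leap year, so February has 28 days).
Then March (31), April (30), May (31), June (30), July (31), August (31), September (30): 31 + 30 + 31 + 30 + 31 + 31 + 30 = 214 days.
October 1–22, 1858: 22 days.
Residual: 244 days.
Total: 609 days.
609 is a multiple of 7, so 1858-10-22 falls on the same weekday: Friday.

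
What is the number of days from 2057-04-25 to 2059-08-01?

828

April 2057: 30 − 25 = 5 days remain.
Then 27 full months totalling 822 days.
August 1, 2059: 1 day.
Total: 5 + 822 + 1 = 828 days.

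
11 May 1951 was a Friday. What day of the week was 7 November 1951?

May 1951: 31 − 11 = 20 days remain.
Then June (30), July (31), August (31), September (30), October (31): 30 + 31 + 31 + 30 + 31 = 153 days.
November 1–7, 1951: 7 days.
Total: 20 + 153 + 7 = 180 days.
180 mod 7 = 5, so 5 days after Friday is Wednesday.

Wednesday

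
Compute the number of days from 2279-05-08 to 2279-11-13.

May 2279: 31 − 8 = 23 days remain.
Then June (30), July (31), August (31), September (30), October (31): 30 + 31 + 31 + 30 + 31 = 153 days.
November 1–13, 2279: 13 days.
Total: 23 + 153 + 13 = 189 days.

189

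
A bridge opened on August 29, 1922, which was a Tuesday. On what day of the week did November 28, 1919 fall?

Friday

Count forward from the earlier date (November 28, 1919) to the later (August 29, 1922):
November 28, 1919 → November 28, 1920: 366 days (1920 is a leap year).
November 28, 1920 → November 28, 1921: 365 days.
November 1921: 30 − 28 = 2 days remain.
Then December (31), January (31), February 1922 (28), March (31), April (30), May (31), June (30), July (31): 31 + 31 + 28 + 31 + 30 + 31 + 30 + 31 = 243 days.
August 1–29, 1922: 29 days.
Residual: 274 days.
Total: 1005 days.
1005 mod 7 = 4, so 4 days before Tuesday is Friday.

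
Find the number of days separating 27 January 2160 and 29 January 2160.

2

Within January 2160: 29 − 27 = 2 days.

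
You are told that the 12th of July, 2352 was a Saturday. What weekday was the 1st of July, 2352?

Count forward from the earlier date (July 1, 2352) to the later (July 12, 2352):
Within July 2352: 12 − 1 = 11 days.
11 mod 7 = 4, so 4 days before Saturday is Tuesday.

Tuesday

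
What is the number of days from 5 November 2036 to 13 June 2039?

November 5, 2036 → November 5, 2037: 365 days.
November 5, 2037 → November 5, 2038: 365 days.
November 2038: 30 − 5 = 25 days remain.
Then December (31), January (31), February 2039 (28), March (31), April (30), May (31): 31 + 31 + 28 + 31 + 30 + 31 = 182 days.
June 1–13, 2039: 13 days.
Residual: 220 days.
Total: 950 days.

950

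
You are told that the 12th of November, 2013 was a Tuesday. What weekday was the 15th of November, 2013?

Within November 2013: 15 − 12 = 3 days.
3 mod 7 = 3, so 3 days after Tuesday is Friday.

Friday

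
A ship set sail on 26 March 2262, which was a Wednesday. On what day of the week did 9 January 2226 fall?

Monday

Count forward from the earlier date (January 9, 2226) to the later (March 26, 2262):
Day-of-year of January 9, 2226: 9.
Day-of-year of March 26, 2262: 85.
2226 has 365 days, so 365 − 9 = 356 days remain in 2226.
Full years 2227–2261: 26 common + 9 leap = 26×365 + 9×366 = 12784 days.
Total: 356 + 12784 + 85 = 13225 days.
13225 mod 7 = 2, so 2 days before Wednesday is Monday.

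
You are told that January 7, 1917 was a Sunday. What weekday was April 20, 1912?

Saturday

Count forward from the earlier date (April 20, 1912) to the later (January 7, 1917):
Day-of-year of April 20, 1912: 111.
Day-of-year of January 7, 1917: 7.
1912 has 366 days, so 366 − 111 = 255 days remain in 1912.
Full years: 1913: 365; 1914: 365; 1915: 365; 1916: 366. Sum = 1461.
Total: 255 + 1461 + 7 = 1723 days.
1723 mod 7 = 1, so 1 day before Sunday is Saturday.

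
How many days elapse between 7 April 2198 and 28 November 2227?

From April 7, 2198 to April 7, 2227: 29 years, of which 6 contain a Feb 29 — 23×365 + 6×366 = 10591 days.
(2200 is not a leap year (divisible by 100 but not 400).)
April 2227: 30 − 7 = 23 days remain.
Then May (31), June (30), July (31), August (31), September (30), October (31): 31 + 30 + 31 + 31 + 30 + 31 = 184 days.
November 1–28, 2227: 28 days.
Residual: 235 days.
Total: 10826 days.

10826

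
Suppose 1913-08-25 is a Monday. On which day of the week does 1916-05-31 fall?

August 25, 1913 → August 25, 1914: 365 days.
August 25, 1914 → August 25, 1915: 365 days.
August 1915: 31 − 25 = 6 days remain.
Then September (30), October (31), November (30), December (31), January (31), February 1916 (29), March (31), April (30): 30 + 31 + 30 + 31 + 31 + 29 + 31 + 30 = 243 days.
May 1–31, 1916: 31 days.
Residual: 280 days.
Total: 1010 days.
1010 mod 7 = 2, so 2 days after Monday is Wednesday.

Wednesday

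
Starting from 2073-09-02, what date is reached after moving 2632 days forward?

2080-11-16

Count 2632 days after September 2, 2073:
Day-of-year of September 2, 2073: 245.
Day-of-year of November 16, 2080: 321.
2073 has 365 days, so 365 − 245 = 120 days remain in 2073.
Full years: 2074: 365; 2075: 365; 2076: 366; 2077: 365; 2078: 365; 2079: 365. Sum = 2191.
Total: 120 + 2191 + 321 = 2632 days.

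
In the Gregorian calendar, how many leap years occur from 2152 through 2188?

Years divisible by 4 in [2152, 2188]: 2152, 2156, 2160, 2164, 2168, 2172, 2176, 2180, 2184, 2188.
No century exceptions apply. Count: 10.

10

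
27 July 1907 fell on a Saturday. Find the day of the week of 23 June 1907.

Sunday

Count forward from the earlier date (June 23, 1907) to the later (July 27, 1907):
June 1907: 30 − 23 = 7 days remain.
July 1–27, 1907: 27 days.
Total: 7 + 27 = 34 days.
34 mod 7 = 6, so 6 days before Saturday is Sunday.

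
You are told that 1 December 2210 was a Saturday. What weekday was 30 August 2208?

Count forward from the earlier date (August 30, 2208) to the later (December 1, 2210):
Day-of-year of August 30, 2208: 243.
Day-of-year of December 1, 2210: 335.
2208 has 366 days, so 366 − 243 = 123 days remain in 2208.
Full years: 2209: 365. Sum = 365.
Total: 123 + 365 + 335 = 823 days.
823 mod 7 = 4, so 4 days before Saturday is Tuesday.

Tuesday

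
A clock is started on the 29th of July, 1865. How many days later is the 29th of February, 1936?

Day-of-year of July 29, 1865: 210.
Day-of-year of February 29, 1936: 60.
1865 has 365 days, so 365 − 210 = 155 days remain in 1865.
Full years 1866–1935: 54 common + 16 leap = 54×365 + 16×366 = 25566 days.
Total: 155 + 25566 + 60 = 25781 days.

25781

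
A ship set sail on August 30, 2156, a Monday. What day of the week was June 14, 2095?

Count forward from the earlier date (June 14, 2095) to the later (August 30, 2156):
From June 14, 2095 to June 14, 2156: 61 years, of which 15 contain a Feb 29 — 46×365 + 15×366 = 22280 days.
(2100 is not a leap year (divisible by 100 but not 400).)
June 2156: 30 − 14 = 16 days remain.
Then July (31): 31 days.
August 1–30, 2156: 30 days.
Residual: 77 days.
Total: 22357 days.
22357 mod 7 = 6, so 6 days before Monday is Tuesday.

Tuesday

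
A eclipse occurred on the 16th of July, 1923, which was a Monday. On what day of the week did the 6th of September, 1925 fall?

Day-of-year of July 16, 1923: 197.
Day-of-year of September 6, 1925: 249.
1923 has 365 days, so 365 − 197 = 168 days remain in 1923.
Full years: 1924: 366. Sum = 366.
Total: 168 + 366 + 249 = 783 days.
783 mod 7 = 6, so 6 days after Monday is Sunday.

Sunday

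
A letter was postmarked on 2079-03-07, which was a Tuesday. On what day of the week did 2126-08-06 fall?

Tuesday

From March 7, 2079 to March 7, 2126: 47 years, of which 11 contain a Feb 29 — 36×365 + 11×366 = 17166 days.
(2100 is not a leap year (divisible by 100 but not 400).)
March 2126: 31 − 7 = 24 days remain.
Then April (30), May (31), June (30), July (31): 30 + 31 + 30 + 31 = 122 days.
August 1–6, 2126: 6 days.
Residual: 152 days.
Total: 17318 days.
17318 is a multiple of 7, so 2126-08-06 falls on the same weekday: Tuesday.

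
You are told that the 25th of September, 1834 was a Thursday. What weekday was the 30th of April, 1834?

Count forward from the earlier date (April 30, 1834) to the later (September 25, 1834):
April 1834: 30 − 30 = 0 days remain.
Then May (31), June (30), July (31), August (31): 31 + 30 + 31 + 31 = 123 days.
September 1–25, 1834: 25 days.
Total: 0 + 123 + 25 = 148 days.
148 mod 7 = 1, so 1 day before Thursday is Wednesday.

Wednesday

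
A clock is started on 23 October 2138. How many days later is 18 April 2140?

October 2138: 31 − 23 = 8 days remain.
Then 17 full months totalling 517 days.
April 1–18, 2140: 18 days.
Total: 8 + 517 + 18 = 543 days.

543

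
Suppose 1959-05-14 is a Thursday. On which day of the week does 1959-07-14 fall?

Tuesday

May 1959: 31 − 14 = 17 days remain.
Then June (30): 30 days.
July 1–14, 1959: 14 days.
Total: 17 + 30 + 14 = 61 days.
61 mod 7 = 5, so 5 days after Thursday is Tuesday.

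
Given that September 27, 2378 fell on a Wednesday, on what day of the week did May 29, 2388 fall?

From September 27, 2378 to September 27, 2387: 9 years, of which 2 contain a Feb 29 — 7×365 + 2×366 = 3287 days.
September 2387: 30 − 27 = 3 days remain.
Then October (31), November (30), December (31), January (31), February 2388 (29), March (31), April (30): 31 + 30 + 31 + 31 + 29 + 31 + 30 = 213 days.
May 1–29, 2388: 29 days.
Residual: 245 days.
Total: 3532 days.
3532 mod 7 = 4, so 4 days after Wednesday is Sunday.

Sunday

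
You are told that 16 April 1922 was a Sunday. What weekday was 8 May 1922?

April 1922: 30 − 16 = 14 days remain.
May 1–8, 1922: 8 days.
Total: 14 + 8 = 22 days.
22 mod 7 = 1, so 1 day after Sunday is Monday.

Monday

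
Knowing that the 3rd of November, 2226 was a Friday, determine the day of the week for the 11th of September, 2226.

Count forward from the earlier date (September 11, 2226) to the later (November 3, 2226):
September 2226: 30 − 11 = 19 days remain.
Then October (31): 31 days.
November 1–3, 2226: 3 days.
Total: 19 + 31 + 3 = 53 days.
53 mod 7 = 4, so 4 days before Friday is Monday.

Monday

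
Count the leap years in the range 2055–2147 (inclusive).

22

Years divisible by 4: 2056, 2060, …, 2144 — 23 in all.
Of these, 2100 is divisible by 100 but not 400, so not leap.
Leap years: 23 − 1 = 22.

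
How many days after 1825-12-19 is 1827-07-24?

582

December 1825: 31 − 19 = 12 days remain.
Then 18 full months totalling 546 days.
July 1–24, 1827: 24 days.
Total: 12 + 546 + 24 = 582 days.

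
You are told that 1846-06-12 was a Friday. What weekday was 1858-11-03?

From June 12, 1846 to June 12, 1858: 12 years, of which 3 contain a Feb 29 — 9×365 + 3×366 = 4383 days.
June 1858: 30 − 12 = 18 days remain.
Then July (31), August (31), September (30), October (31): 31 + 31 + 30 + 31 = 123 days.
November 1–3, 1858: 3 days.
Residual: 144 days.
Total: 4527 days.
4527 mod 7 = 5, so 5 days after Friday is Wednesday.

Wednesday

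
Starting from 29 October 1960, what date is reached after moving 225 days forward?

11 June 1961

Count 225 days after October 29, 1960:
Day-of-year of October 29, 1960: 303.
Day-of-year of June 11, 1961: 162.
1960 has 366 days, so 366 − 303 = 63 days remain in 1960.
Total: 63 + 162 = 225 days.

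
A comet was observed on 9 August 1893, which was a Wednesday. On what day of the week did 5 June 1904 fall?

Sunday

From August 9, 1893 to August 9, 1903: 10 years, of which 1 contains a Feb 29 — 9×365 + 1×366 = 3651 days.
(1900 is not a leap year (divisible by 100 but not 400).)
August 1903: 31 − 9 = 22 days remain.
Then 9 full months totalling 274 days.
June 1–5, 1904: 5 days.
Residual: 301 days.
Total: 3952 days.
3952 mod 7 = 4, so 4 days after Wednesday is Sunday.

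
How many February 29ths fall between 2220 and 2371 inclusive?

37

Years divisible by 4: 2220, 2224, …, 2368 — 38 in all.
Of these, 2300 is divisible by 100 but not 400, so not leap.
Leap years: 38 − 1 = 37.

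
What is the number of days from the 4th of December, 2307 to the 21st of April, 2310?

869

Day-of-year of December 4, 2307: 338.
Day-of-year of April 21, 2310: 111.
2307 has 365 days, so 365 − 338 = 27 days remain in 2307.
Full years: 2308: 366; 2309: 365. Sum = 731.
Total: 27 + 731 + 111 = 869 days.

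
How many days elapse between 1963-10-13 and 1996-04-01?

11859

Day-of-year of October 13, 1963: 286.
Day-of-year of April 1, 1996: 92.
1963 has 365 days, so 365 − 286 = 79 days remain in 1963.
Full years 1964–1995: 24 common + 8 leap = 24×365 + 8×366 = 11688 days.
Total: 79 + 11688 + 92 = 11859 days.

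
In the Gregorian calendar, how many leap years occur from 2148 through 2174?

7

Years divisible by 4 in [2148, 2174]: 2148, 2152, 2156, 2160, 2164, 2168, 2172.
No century exceptions apply. Count: 7.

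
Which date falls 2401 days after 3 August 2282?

28 February 2289

Count 2401 days after August 3, 2282:
Day-of-year of August 3, 2282: 215.
Day-of-year of February 28, 2289: 59.
2282 has 365 days, so 365 − 215 = 150 days remain in 2282.
Full years: 2283: 365; 2284: 366; 2285: 365; 2286: 365; 2287: 365; 2288: 366. Sum = 2192.
Total: 150 + 2192 + 59 = 2401 days.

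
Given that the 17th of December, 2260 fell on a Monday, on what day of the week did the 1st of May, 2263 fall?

December 17, 2260 → December 17, 2261: 365 days.
December 17, 2261 → December 17, 2262: 365 days.
December 2262: 31 − 17 = 14 days remain.
Then January (31), February 2263 (28), March (31), April (30): 31 + 28 + 31 + 30 = 120 days.
May 1, 2263: 1 day.
Residual: 135 days.
Total: 865 days.
865 mod 7 = 4, so 4 days after Monday is Friday.

Friday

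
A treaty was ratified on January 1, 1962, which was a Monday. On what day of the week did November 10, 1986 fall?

Monday

From January 1, 1962 to January 1, 1986: 24 years, of which 6 contain a Feb 29 — 18×365 + 6×366 = 8766 days.
January 1986: 31 − 1 = 30 days remain.
Then 9 full months totalling 273 days.
November 1–10, 1986: 10 days.
Residual: 313 days.
Total: 9079 days.
9079 is a multiple of 7, so November 10, 1986 falls on the same weekday: Monday.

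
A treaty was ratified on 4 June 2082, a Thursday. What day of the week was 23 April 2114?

Day-of-year of June 4, 2082: 155.
Day-of-year of April 23, 2114: 113.
2082 has 365 days, so 365 − 155 = 210 days remain in 2082.
Full years 2083–2113: 24 common + 7 leap = 24×365 + 7×366 = 11322 days.
Total: 210 + 11322 + 113 = 11645 days.
11645 mod 7 = 4, so 4 days after Thursday is Monday.

Monday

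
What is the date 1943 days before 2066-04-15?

2060-12-19

Count 1943 days before April 15, 2066:
December 19, 2060 → December 19, 2061: 365 days.
December 19, 2061 → December 19, 2062: 365 days.
December 19, 2062 → December 19, 2063: 365 days.
December 19, 2063 → December 19, 2064: 366 days (2064 is a leap year).
December 19, 2064 → December 19, 2065: 365 days.
December 2065: 31 − 19 = 12 days remain.
Then January (31), February 2066 (28), March (31): 31 + 28 + 31 = 90 days.
April 1–15, 2066: 15 days.
Residual: 117 days.
Total: 1943 days.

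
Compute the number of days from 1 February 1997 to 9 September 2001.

February 1, 1997 → February 1, 1998: 365 days.
February 1, 1998 → February 1, 1999: 365 days.
February 1, 1999 → February 1, 2000: 365 days.
February 1, 2000 → February 1, 2001: 366 days (2000 is a leap year (divisible by 400)).
February 2001: 28 − 1 = 27 days remain (2001 is not a leap year, so February has 28 days).
Then March (31), April (30), May (31), June (30), July (31), August (31): 31 + 30 + 31 + 30 + 31 + 31 = 184 days.
September 1–9, 2001: 9 days.
Residual: 220 days.
Total: 1681 days.

1681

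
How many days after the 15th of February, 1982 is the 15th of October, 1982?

242

February 1982: 28 − 15 = 13 days remain (1982 is not a leap year, so February has 28 days).
Then March (31), April (30), May (31), June (30), July (31), August (31), September (30): 31 + 30 + 31 + 30 + 31 + 31 + 30 = 214 days.
October 1–15, 1982: 15 days.
Total: 13 + 214 + 15 = 242 days.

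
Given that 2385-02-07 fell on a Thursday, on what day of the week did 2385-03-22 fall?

Friday

February 2385: 28 − 7 = 21 days remain (2385 is not a leap year, so February has 28 days).
March 1–22, 2385: 22 days.
Total: 21 + 22 = 43 days.
43 mod 7 = 1, so 1 day after Thursday is Friday.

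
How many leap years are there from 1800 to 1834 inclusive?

8

Years divisible by 4 in [1800, 1834]: 1800, 1804, 1808, 1812, 1816, 1820, 1824, 1828, 1832.
Of these, 1800 is divisible by 100 but not 400, so not leap.
Leap years: 9 − 1 = 8.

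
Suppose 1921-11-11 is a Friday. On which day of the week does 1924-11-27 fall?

November 11, 1921 → November 11, 1922: 365 days.
November 11, 1922 → November 11, 1923: 365 days.
November 11, 1923 → November 11, 1924: 366 days (1924 is a leap year).
Within November 1924: 27 − 11 = 16 days.
Total: 1112 days.
1112 mod 7 = 6, so 6 days after Friday is Thursday.

Thursday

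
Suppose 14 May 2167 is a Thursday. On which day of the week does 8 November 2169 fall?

Wednesday

May 14, 2167 → May 14, 2168: 366 days (2168 is a leap year).
May 14, 2168 → May 14, 2169: 365 days.
May 2169: 31 − 14 = 17 days remain.
Then June (30), July (31), August (31), September (30), October (31): 30 + 31 + 31 + 30 + 31 = 153 days.
November 1–8, 2169: 8 days.
Residual: 178 days.
Total: 909 days.
909 mod 7 = 6, so 6 days after Thursday is Wednesday.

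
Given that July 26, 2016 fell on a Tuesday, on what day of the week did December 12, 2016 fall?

Monday

July 2016: 31 − 26 = 5 days remain.
Then August (31), September (30), October (31), November (30): 31 + 30 + 31 + 30 = 122 days.
December 1–12, 2016: 12 days.
Total: 5 + 122 + 12 = 139 days.
139 mod 7 = 6, so 6 days after Tuesday is Monday.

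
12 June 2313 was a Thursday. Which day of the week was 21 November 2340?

Thursday

Day-of-year of June 12, 2313: 163.
Day-of-year of November 21, 2340: 326.
2313 has 365 days, so 365 − 163 = 202 days remain in 2313.
Full years 2314–2339: 20 common + 6 leap = 20×365 + 6×366 = 9496 days.
Total: 202 + 9496 + 326 = 10024 days.
10024 is a multiple of 7, so 21 November 2340 falls on the same weekday: Thursday.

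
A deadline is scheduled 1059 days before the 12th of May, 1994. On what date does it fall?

the 18th of June, 1991

Count 1059 days before May 12, 1994:
June 18, 1991 → June 18, 1992: 366 days (1992 is a leap year).
June 18, 1992 → June 18, 1993: 365 days.
June 1993: 30 − 18 = 12 days remain.
Then 10 full months totalling 304 days.
May 1–12, 1994: 12 days.
Residual: 328 days.
Total: 1059 days.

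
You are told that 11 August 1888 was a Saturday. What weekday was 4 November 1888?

Sunday

August 1888: 31 − 11 = 20 days remain.
Then September (30), October (31): 30 + 31 = 61 days.
November 1–4, 1888: 4 days.
Total: 20 + 61 + 4 = 85 days.
85 mod 7 = 1, so 1 day after Saturday is Sunday.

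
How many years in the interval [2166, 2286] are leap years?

Years divisible by 4: 2168, 2172, …, 2284 — 30 in all.
Of these, 2200 is divisible by 100 but not 400, so not leap.
Leap years: 30 − 1 = 29.

29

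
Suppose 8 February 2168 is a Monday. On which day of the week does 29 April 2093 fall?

Count forward from the earlier date (April 29, 2093) to the later (February 8, 2168):
From April 29, 2093 to April 29, 2167: 74 years, of which 17 contain a Feb 29 — 57×365 + 17×366 = 27027 days.
(2100 is not a leap year (divisible by 100 but not 400).)
April 2167: 30 − 29 = 1 day remains.
Then 9 full months totalling 276 days.
February 1–8, 2168: 8 days (2168 is a leap year).
Residual: 285 days.
Total: 27312 days.
27312 mod 7 = 5, so 5 days before Monday is Wednesday.

Wednesday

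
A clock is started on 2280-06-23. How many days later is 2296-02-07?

From June 23, 2280 to June 23, 2295: 15 years, of which 3 contain a Feb 29 — 12×365 + 3×366 = 5478 days.
June 2295: 30 − 23 = 7 days remain.
Then July (31), August (31), September (30), October (31), November (30), December (31), January (31): 31 + 31 + 30 + 31 + 30 + 31 + 31 = 215 days.
February 1–7, 2296: 7 days (2296 is a leap year).
Residual: 229 days.
Total: 5707 days.

5707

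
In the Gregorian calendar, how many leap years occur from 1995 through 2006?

3

Years divisible by 4 in [1995, 2006]: 1996, 2000, 2004.
2000 is divisible by 400, so still leap.
No century exceptions apply. Count: 3.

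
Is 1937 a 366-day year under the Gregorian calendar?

1937 is not a leap year.

No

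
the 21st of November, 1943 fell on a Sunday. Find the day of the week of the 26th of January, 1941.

Count forward from the earlier date (January 26, 1941) to the later (November 21, 1943):
Day-of-year of January 26, 1941: 26.
Day-of-year of November 21, 1943: 325.
1941 has 365 days, so 365 − 26 = 339 days remain in 1941.
Full years: 1942: 365. Sum = 365.
Total: 339 + 365 + 325 = 1029 days.
1029 is a multiple of 7, so the 26th of January, 1941 falls on the same weekday: Sunday.

Sunday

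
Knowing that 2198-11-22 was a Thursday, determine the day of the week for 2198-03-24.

Saturday

Count forward from the earlier date (March 24, 2198) to the later (November 22, 2198):
March 2198: 31 − 24 = 7 days remain.
Then April (30), May (31), June (30), July (31), August (31), September (30), October (31): 30 + 31 + 30 + 31 + 31 + 30 + 31 = 214 days.
November 1–22, 2198: 22 days.
Total: 7 + 214 + 22 = 243 days.
243 mod 7 = 5, so 5 days before Thursday is Saturday.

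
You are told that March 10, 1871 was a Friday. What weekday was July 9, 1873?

Wednesday

Day-of-year of March 10, 1871: 69.
Day-of-year of July 9, 1873: 190.
1871 has 365 days, so 365 − 69 = 296 days remain in 1871.
Full years: 1872: 366. Sum = 366.
Total: 296 + 366 + 190 = 852 days.
852 mod 7 = 5, so 5 days after Friday is Wednesday.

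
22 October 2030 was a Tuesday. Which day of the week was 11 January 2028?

Count forward from the earlier date (January 11, 2028) to the later (October 22, 2030):
Day-of-year of January 11, 2028: 11.
Day-of-year of October 22, 2030: 295.
2028 has 366 days, so 366 − 11 = 355 days remain in 2028.
Full years: 2029: 365. Sum = 365.
Total: 355 + 365 + 295 = 1015 days.
1015 is a multiple of 7, so 11 January 2028 falls on the same weekday: Tuesday.

Tuesday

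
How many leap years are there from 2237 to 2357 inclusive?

29

Years divisible by 4: 2240, 2244, …, 2356 — 30 in all.
Of these, 2300 is divisible by 100 but not 400, so not leap.
Leap years: 30 − 1 = 29.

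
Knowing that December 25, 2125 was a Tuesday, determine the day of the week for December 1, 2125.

Count forward from the earlier date (December 1, 2125) to the later (December 25, 2125):
Within December 2125: 25 − 1 = 24 days.
24 mod 7 = 3, so 3 days before Tuesday is Saturday.

Saturday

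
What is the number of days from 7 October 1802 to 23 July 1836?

12343

From October 7, 1802 to October 7, 1835: 33 years, of which 8 contain a Feb 29 — 25×365 + 8×366 = 12053 days.
October 1835: 31 − 7 = 24 days remain.
Then November (30), December (31), January (31), February 1836 (29), March (31), April (30), May (31), June (30): 30 + 31 + 31 + 29 + 31 + 30 + 31 + 30 = 243 days.
July 1–23, 1836: 23 days.
Residual: 290 days.
Total: 12343 days.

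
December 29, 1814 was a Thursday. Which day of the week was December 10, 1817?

Wednesday

December 29, 1814 → December 29, 1815: 365 days.
December 29, 1815 → December 29, 1816: 366 days (1816 is a leap year).
December 1816: 31 − 29 = 2 days remain.
Then 11 full months totalling 334 days.
December 1–10, 1817: 10 days.
Residual: 346 days.
Total: 1077 days.
1077 mod 7 = 6, so 6 days after Thursday is Wednesday.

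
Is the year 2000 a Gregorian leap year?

2000 is a leap year (divisible by 400).

Yes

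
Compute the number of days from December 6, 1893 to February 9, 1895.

December 6, 1893 → December 6, 1894: 365 days.
December 1894: 31 − 6 = 25 days remain.
Then January (31): 31 days.
February 1–9, 1895: 9 days (1895 is not a leap year).
Residual: 65 days.
Total: 430 days.

430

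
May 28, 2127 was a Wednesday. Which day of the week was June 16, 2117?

Wednesday

Count forward from the earlier date (June 16, 2117) to the later (May 28, 2127):
Day-of-year of June 16, 2117: 167.
Day-of-year of May 28, 2127: 148.
2117 has 365 days, so 365 − 167 = 198 days remain in 2117.
Full years 2118–2126: 7 common + 2 leap = 7×365 + 2×366 = 3287 days.
Total: 198 + 3287 + 148 = 3633 days.
3633 is a multiple of 7, so June 16, 2117 falls on the same weekday: Wednesday.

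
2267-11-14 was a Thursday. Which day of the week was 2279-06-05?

Thursday

Day-of-year of November 14, 2267: 318.
Day-of-year of June 5, 2279: 156.
2267 has 365 days, so 365 − 318 = 47 days remain in 2267.
Full years 2268–2278: 8 common + 3 leap = 8×365 + 3×366 = 4018 days.
Total: 47 + 4018 + 156 = 4221 days.
4221 is a multiple of 7, so 2279-06-05 falls on the same weekday: Thursday.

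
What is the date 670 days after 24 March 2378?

23 January 2380

Count 670 days after March 24, 2378:
March 2378: 31 − 24 = 7 days remain.
Then 21 full months totalling 640 days.
January 1–23, 2380: 23 days.
Total: 7 + 640 + 23 = 670 days.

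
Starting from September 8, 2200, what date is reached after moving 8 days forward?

September 16, 2200

Count 8 days after September 8, 2200:
Within September 2200: 16 − 8 = 8 days.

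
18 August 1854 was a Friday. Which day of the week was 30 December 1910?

From August 18, 1854 to August 18, 1910: 56 years, of which 13 contain a Feb 29 — 43×365 + 13×366 = 20453 days.
(1900 is not a leap year (divisible by 100 but not 400).)
August 1910: 31 − 18 = 13 days remain.
Then September (30), October (31), November (30): 30 + 31 + 30 = 91 days.
December 1–30, 1910: 30 days.
Residual: 134 days.
Total: 20587 days.
20587 is a multiple of 7, so 30 December 1910 falls on the same weekday: Friday.

Friday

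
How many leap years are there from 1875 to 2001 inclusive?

31

Years divisible by 4: 1876, 1880, …, 2000 — 32 in all.
Of these, 1900 is divisible by 100 but not 400, so not leap.
2000 is divisible by 400, so still leap.
Leap years: 32 − 1 = 31.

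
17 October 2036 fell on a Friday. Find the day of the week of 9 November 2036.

October 2036: 31 − 17 = 14 days remain.
November 1–9, 2036: 9 days.
Total: 14 + 9 = 23 days.
23 mod 7 = 2, so 2 days after Friday is Sunday.

Sunday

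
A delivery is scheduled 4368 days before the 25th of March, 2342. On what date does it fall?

the 9th of April, 2330

Count 4368 days before March 25, 2342:
Day-of-year of April 9, 2330: 99.
Day-of-year of March 25, 2342: 84.
2330 has 365 days, so 365 − 99 = 266 days remain in 2330.
Full years 2331–2341: 8 common + 3 leap = 8×365 + 3×366 = 4018 days.
Total: 266 + 4018 + 84 = 4368 days.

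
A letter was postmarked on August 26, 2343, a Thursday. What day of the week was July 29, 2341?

Count forward from the earlier date (July 29, 2341) to the later (August 26, 2343):
Day-of-year of July 29, 2341: 210.
Day-of-year of August 26, 2343: 238.
2341 has 365 days, so 365 − 210 = 155 days remain in 2341.
Full years: 2342: 365. Sum = 365.
Total: 155 + 365 + 238 = 758 days.
758 mod 7 = 2, so 2 days before Thursday is Tuesday.

Tuesday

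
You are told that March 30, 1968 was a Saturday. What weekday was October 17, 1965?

Sunday

Count forward from the earlier date (October 17, 1965) to the later (March 30, 1968):
October 17, 1965 → October 17, 1966: 365 days.
October 17, 1966 → October 17, 1967: 365 days.
October 1967: 31 − 17 = 14 days remain.
Then November (30), December (31), January (31), February 1968 (29): 30 + 31 + 31 + 29 = 121 days.
March 1–30, 1968: 30 days.
Residual: 165 days.
Total: 895 days.
895 mod 7 = 6, so 6 days before Saturday is Sunday.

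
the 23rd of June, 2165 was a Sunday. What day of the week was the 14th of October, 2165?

June 2165: 30 − 23 = 7 days remain.
Then July (31), August (31), September (30): 31 + 31 + 30 = 92 days.
October 1–14, 2165: 14 days.
Total: 7 + 92 + 14 = 113 days.
113 mod 7 = 1, so 1 day after Sunday is Monday.

Monday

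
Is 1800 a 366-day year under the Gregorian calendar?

1800 is not a leap year (divisible by 100 but not 400).

No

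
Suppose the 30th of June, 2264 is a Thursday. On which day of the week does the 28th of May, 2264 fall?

Saturday

Count forward from the earlier date (May 28, 2264) to the later (June 30, 2264):
May 2264: 31 − 28 = 3 days remain.
June 1–30, 2264: 30 days.
Total: 3 + 30 = 33 days.
33 mod 7 = 5, so 5 days before Thursday is Saturday.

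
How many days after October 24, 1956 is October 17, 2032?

From October 24, 1956 to October 24, 2031: 75 years, of which 18 contain a Feb 29 — 57×365 + 18×366 = 27393 days.
(2000 is a leap year (divisible by 400).)
October 2031: 31 − 24 = 7 days remain.
Then 11 full months totalling 335 days.
October 1–17, 2032: 17 days.
Residual: 359 days.
Total: 27752 days.

27752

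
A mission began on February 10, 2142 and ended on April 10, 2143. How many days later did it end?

Day-of-year of February 10, 2142: 41.
Day-of-year of April 10, 2143: 100.
2142 has 365 days, so 365 − 41 = 324 days remain in 2142.
Total: 324 + 100 = 424 days.

424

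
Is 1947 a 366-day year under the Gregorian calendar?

1947 is not a leap year.

No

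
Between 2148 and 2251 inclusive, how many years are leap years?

Years divisible by 4: 2148, 2152, …, 2248 — 26 in all.
Of these, 2200 is divisible by 100 but not 400, so not leap.
Leap years: 26 − 1 = 25.

25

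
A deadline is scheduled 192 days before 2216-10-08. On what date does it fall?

2216-03-30

Count 192 days before October 8, 2216:
March 2216: 31 − 30 = 1 day remains.
Then April (30), May (31), June (30), July (31), August (31), September (30): 30 + 31 + 30 + 31 + 31 + 30 = 183 days.
October 1–8, 2216: 8 days.
Total: 1 + 183 + 8 = 192 days.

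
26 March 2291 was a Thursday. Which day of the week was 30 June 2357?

Day-of-year of March 26, 2291: 85.
Day-of-year of June 30, 2357: 181.
2291 has 365 days, so 365 − 85 = 280 days remain in 2291.
Full years 2292–2356: 49 common + 16 leap = 49×365 + 16×366 = 23741 days.
Total: 280 + 23741 + 181 = 24202 days.
24202 mod 7 = 3, so 3 days after Thursday is Sunday.

Sunday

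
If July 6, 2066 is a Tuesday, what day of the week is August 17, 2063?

Friday

Count forward from the earlier date (August 17, 2063) to the later (July 6, 2066):
Day-of-year of August 17, 2063: 229.
Day-of-year of July 6, 2066: 187.
2063 has 365 days, so 365 − 229 = 136 days remain in 2063.
Full years: 2064: 366; 2065: 365. Sum = 731.
Total: 136 + 731 + 187 = 1054 days.
1054 mod 7 = 4, so 4 days before Tuesday is Friday.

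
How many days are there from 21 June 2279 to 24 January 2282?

Day-of-year of June 21, 2279: 172.
Day-of-year of January 24, 2282: 24.
2279 has 365 days, so 365 − 172 = 193 days remain in 2279.
Full years: 2280: 366; 2281: 365. Sum = 731.
Total: 193 + 731 + 24 = 948 days.

948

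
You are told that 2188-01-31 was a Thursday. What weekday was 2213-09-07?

Day-of-year of January 31, 2188: 31.
Day-of-year of September 7, 2213: 250.
2188 has 366 days, so 366 − 31 = 335 days remain in 2188.
Full years 2189–2212: 19 common + 5 leap = 19×365 + 5×366 = 8765 days.
Total: 335 + 8765 + 250 = 9350 days.
9350 mod 7 = 5, so 5 days after Thursday is Tuesday.

Tuesday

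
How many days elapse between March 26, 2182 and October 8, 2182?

196

March 2182: 31 − 26 = 5 days remain.
Then April (30), May (31), June (30), July (31), August (31), September (30): 30 + 31 + 30 + 31 + 31 + 30 = 183 days.
October 1–8, 2182: 8 days.
Total: 5 + 183 + 8 = 196 days.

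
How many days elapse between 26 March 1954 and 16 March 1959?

1816

Day-of-year of March 26, 1954: 85.
Day-of-year of March 16, 1959: 75.
1954 has 365 days, so 365 − 85 = 280 days remain in 1954.
Full years: 1955: 365; 1956: 366; 1957: 365; 1958: 365. Sum = 1461.
Total: 280 + 1461 + 75 = 1816 days.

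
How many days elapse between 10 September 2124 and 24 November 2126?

September 2124: 30 − 10 = 20 days remain.
Then 25 full months totalling 761 days.
November 1–24, 2126: 24 days.
Total: 20 + 761 + 24 = 805 days.

805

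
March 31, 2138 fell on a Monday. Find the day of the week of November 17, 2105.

Count forward from the earlier date (November 17, 2105) to the later (March 31, 2138):
Day-of-year of November 17, 2105: 321.
Day-of-year of March 31, 2138: 90.
2105 has 365 days, so 365 − 321 = 44 days remain in 2105.
Full years 2106–2137: 24 common + 8 leap = 24×365 + 8×366 = 11688 days.
Total: 44 + 11688 + 90 = 11822 days.
11822 mod 7 = 6, so 6 days before Monday is Tuesday.

Tuesday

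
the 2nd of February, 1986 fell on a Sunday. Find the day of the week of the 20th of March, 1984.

Tuesday

Count forward from the earlier date (March 20, 1984) to the later (February 2, 1986):
Day-of-year of March 20, 1984: 80.
Day-of-year of February 2, 1986: 33.
1984 has 366 days, so 366 − 80 = 286 days remain in 1984.
Full years: 1985: 365. Sum = 365.
Total: 286 + 365 + 33 = 684 days.
684 mod 7 = 5, so 5 days before Sunday is Tuesday.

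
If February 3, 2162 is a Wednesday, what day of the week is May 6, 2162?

Thursday

February 2162: 28 − 3 = 25 days remain (2162 is not a leap year, so February has 28 days).
Then March (31), April (30): 31 + 30 = 61 days.
May 1–6, 2162: 6 days.
Total: 25 + 61 + 6 = 92 days.
92 mod 7 = 1, so 1 day after Wednesday is Thursday.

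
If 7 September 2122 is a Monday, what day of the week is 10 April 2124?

Day-of-year of September 7, 2122: 250.
Day-of-year of April 10, 2124: 101.
2122 has 365 days, so 365 − 250 = 115 days remain in 2122.
Full years: 2123: 365. Sum = 365.
Total: 115 + 365 + 101 = 581 days.
581 is a multiple of 7, so 10 April 2124 falls on the same weekday: Monday.

Monday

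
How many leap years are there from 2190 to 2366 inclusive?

42

Years divisible by 4: 2192, 2196, …, 2364 — 44 in all.
Of these, 2200, 2300 are divisible by 100 but not 400, so not leap.
Leap years: 44 − 2 = 42.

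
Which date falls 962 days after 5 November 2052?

25 June 2055

Count 962 days after November 5, 2052:
November 5, 2052 → November 5, 2053: 365 days.
November 5, 2053 → November 5, 2054: 365 days.
November 2054: 30 − 5 = 25 days remain.
Then December (31), January (31), February 2055 (28), March (31), April (30), May (31): 31 + 31 + 28 + 31 + 30 + 31 = 182 days.
June 1–25, 2055: 25 days.
Residual: 232 days.
Total: 962 days.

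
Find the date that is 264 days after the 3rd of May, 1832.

the 22nd of January, 1833

Count 264 days after May 3, 1832:
May 1832: 31 − 3 = 28 days remain.
Then June (30), July (31), August (31), September (30), October (31), November (30), December (31): 30 + 31 + 31 + 30 + 31 + 30 + 31 = 214 days.
January 1–22, 1833: 22 days.
Total: 28 + 214 + 22 = 264 days.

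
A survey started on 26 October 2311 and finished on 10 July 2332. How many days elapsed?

7563

From October 26, 2311 to October 26, 2331: 20 years, of which 5 contain a Feb 29 — 15×365 + 5×366 = 7305 days.
October 2331: 31 − 26 = 5 days remain.
Then November (30), December (31), January (31), February 2332 (29), March (31), April (30), May (31), June (30): 30 + 31 + 31 + 29 + 31 + 30 + 31 + 30 = 243 days.
July 1–10, 2332: 10 days.
Residual: 258 days.
Total: 7563 days.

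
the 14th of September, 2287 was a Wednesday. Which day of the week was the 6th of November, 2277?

Tuesday

Count forward from the earlier date (November 6, 2277) to the later (September 14, 2287):
Day-of-year of November 6, 2277: 310.
Day-of-year of September 14, 2287: 257.
2277 has 365 days, so 365 − 310 = 55 days remain in 2277.
Full years 2278–2286: 7 common + 2 leap = 7×365 + 2×366 = 3287 days.
Total: 55 + 3287 + 257 = 3599 days.
3599 mod 7 = 1, so 1 day before Wednesday is Tuesday.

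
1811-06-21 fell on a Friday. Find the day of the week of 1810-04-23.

Monday

Count forward from the earlier date (April 23, 1810) to the later (June 21, 1811):
Day-of-year of April 23, 1810: 113.
Day-of-year of June 21, 1811: 172.
1810 has 365 days, so 365 − 113 = 252 days remain in 1810.
Total: 252 + 172 = 424 days.
424 mod 7 = 4, so 4 days before Friday is Monday.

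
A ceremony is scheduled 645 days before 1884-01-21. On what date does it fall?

1882-04-16

Count 645 days before January 21, 1884:
April 1882: 30 − 16 = 14 days remain.
Then 20 full months totalling 610 days.
January 1–21, 1884: 21 days.
Total: 14 + 610 + 21 = 645 days.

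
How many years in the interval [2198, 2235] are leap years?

Years divisible by 4 in [2198, 2235]: 2200, 2204, 2208, 2212, 2216, 2220, 2224, 2228, 2232.
Of these, 2200 is divisible by 100 but not 400, so not leap.
Leap years: 9 − 1 = 8.

8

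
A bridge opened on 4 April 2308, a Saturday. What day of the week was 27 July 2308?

April 2308: 30 − 4 = 26 days remain.
Then May (31), June (30): 31 + 30 = 61 days.
July 1–27, 2308: 27 days.
Total: 26 + 61 + 27 = 114 days.
114 mod 7 = 2, so 2 days after Saturday is Monday.

Monday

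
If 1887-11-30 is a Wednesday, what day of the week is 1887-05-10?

Tuesday

Count forward from the earlier date (May 10, 1887) to the later (November 30, 1887):
May 1887: 31 − 10 = 21 days remain.
Then June (30), July (31), August (31), September (30), October (31): 30 + 31 + 31 + 30 + 31 = 153 days.
November 1–30, 1887: 30 days.
Total: 21 + 153 + 30 = 204 days.
204 mod 7 = 1, so 1 day before Wednesday is Tuesday.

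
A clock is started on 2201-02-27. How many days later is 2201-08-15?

February 2201: 28 − 27 = 1 day remains (2201 is not a leap year, so February has 28 days).
Then March (31), April (30), May (31), June (30), July (31): 31 + 30 + 31 + 30 + 31 = 153 days.
August 1–15, 2201: 15 days.
Total: 1 + 153 + 15 = 169 days.

169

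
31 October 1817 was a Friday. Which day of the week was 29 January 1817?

Count forward from the earlier date (January 29, 1817) to the later (October 31, 1817):
January 1817: 31 − 29 = 2 days remain.
Then February 1817 (28), March (31), April (30), May (31), June (30), July (31), August (31), September (30): 28 + 31 + 30 + 31 + 30 + 31 + 31 + 30 = 242 days.
October 1–31, 1817: 31 days.
Total: 2 + 242 + 31 = 275 days.
275 mod 7 = 2, so 2 days before Friday is Wednesday.

Wednesday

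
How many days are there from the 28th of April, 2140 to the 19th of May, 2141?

386

April 2140: 30 − 28 = 2 days remain.
Then 12 full months totalling 365 days.
May 1–19, 2141: 19 days.
Total: 2 + 365 + 19 = 386 days.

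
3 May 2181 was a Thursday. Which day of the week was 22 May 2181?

Within May 2181: 22 − 3 = 19 days.
19 mod 7 = 5, so 5 days after Thursday is Tuesday.

Tuesday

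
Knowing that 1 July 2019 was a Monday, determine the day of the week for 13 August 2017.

Sunday

Count forward from the earlier date (August 13, 2017) to the later (July 1, 2019):
August 2017: 31 − 13 = 18 days remain.
Then 22 full months totalling 668 days.
July 1, 2019: 1 day.
Total: 18 + 668 + 1 = 687 days.
687 mod 7 = 1, so 1 day before Monday is Sunday.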